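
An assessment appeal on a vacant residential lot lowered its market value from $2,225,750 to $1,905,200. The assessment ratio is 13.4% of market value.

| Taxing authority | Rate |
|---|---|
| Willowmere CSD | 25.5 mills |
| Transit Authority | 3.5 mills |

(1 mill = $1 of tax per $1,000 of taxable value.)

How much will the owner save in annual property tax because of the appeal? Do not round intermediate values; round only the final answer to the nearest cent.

$1,245.66

Old assessed value = $2,225,750 × 0.134 = $298,250.5
New assessed value = $1,905,200 × 0.134 = $255,296.8
Combined rate = 0.0255 + 0.0035 = 0.029
Old tax = $298,250.5 × 0.029 = $8,649.2645
New tax = $255,296.8 × 0.029 = $7,403.6072
Reduction = $8,649.2645 − $7,403.6072 = $1,245.6573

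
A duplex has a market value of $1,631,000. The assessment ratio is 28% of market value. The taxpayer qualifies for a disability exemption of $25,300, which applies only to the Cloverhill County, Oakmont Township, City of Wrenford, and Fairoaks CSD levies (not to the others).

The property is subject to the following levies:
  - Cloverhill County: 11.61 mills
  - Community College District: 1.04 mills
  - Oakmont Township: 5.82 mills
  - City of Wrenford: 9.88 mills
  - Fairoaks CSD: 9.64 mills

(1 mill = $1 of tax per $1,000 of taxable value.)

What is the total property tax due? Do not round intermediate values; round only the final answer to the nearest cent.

Assessed value = $1,631,000 × 0.28 = $456,680
Cloverhill County: ($456,680 − $25,300) × 0.01161 = $431,380 × 0.01161 = $5,008.3218
Community College District: $456,680 × 0.00104 = $474.9472
Oakmont Township: ($456,680 − $25,300) × 0.00582 = $431,380 × 0.00582 = $2,510.6316
City of Wrenford: ($456,680 − $25,300) × 0.00988 = $431,380 × 0.00988 = $4,262.0344
Fairoaks CSD: ($456,680 − $25,300) × 0.00964 = $431,380 × 0.00964 = $4,158.5032
Total = $16,414.4382

$16,414.44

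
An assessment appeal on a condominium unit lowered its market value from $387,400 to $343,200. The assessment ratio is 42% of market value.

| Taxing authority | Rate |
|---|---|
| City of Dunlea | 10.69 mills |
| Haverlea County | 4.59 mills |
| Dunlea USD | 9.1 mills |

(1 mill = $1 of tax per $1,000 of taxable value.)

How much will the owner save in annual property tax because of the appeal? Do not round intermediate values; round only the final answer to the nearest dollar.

Old assessed value = $387,400 × 0.42 = $162,708
New assessed value = $343,200 × 0.42 = $144,144
Combined rate = 0.01069 + 0.00459 + 0.0091 = 0.02438
Old tax = $162,708 × 0.02438 = $3,966.82104
New tax = $144,144 × 0.02438 = $3,514.23072
Reduction = $3,966.82104 − $3,514.23072 = $452.59032

$453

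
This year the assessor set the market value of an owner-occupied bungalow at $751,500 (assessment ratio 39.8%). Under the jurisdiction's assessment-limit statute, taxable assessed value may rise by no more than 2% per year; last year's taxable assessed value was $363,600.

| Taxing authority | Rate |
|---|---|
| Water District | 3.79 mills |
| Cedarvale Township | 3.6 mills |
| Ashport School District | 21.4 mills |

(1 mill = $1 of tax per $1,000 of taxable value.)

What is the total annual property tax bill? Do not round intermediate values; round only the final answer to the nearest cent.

Uncapped assessed value = $751,500 × 0.398 = $299,097
Cap limit = $363,600 × 1.02 = $370,872
Taxable assessed value = min($299,097, $370,872) = $299,097 (cap does not bind)
Water District: $299,097 × 0.00379 = $1,133.57763
Cedarvale Township: $299,097 × 0.0036 = $1,076.7492
Ashport School District: $299,097 × 0.0214 = $6,400.6758
Total = $8,611.00263

$8,611.00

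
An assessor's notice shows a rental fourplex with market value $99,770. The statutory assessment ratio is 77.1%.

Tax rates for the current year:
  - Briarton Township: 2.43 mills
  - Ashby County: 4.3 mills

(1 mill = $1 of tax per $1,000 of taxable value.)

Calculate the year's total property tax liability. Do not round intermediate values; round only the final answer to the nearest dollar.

$518

Assessed value = $99,770 × 0.771 = $76,922.67
Briarton Township: $76,922.67 × 0.00243 = $186.9220881
Ashby County: $76,922.67 × 0.0043 = $330.767481
Total = $186.9220881 + $330.767481 = $517.6895691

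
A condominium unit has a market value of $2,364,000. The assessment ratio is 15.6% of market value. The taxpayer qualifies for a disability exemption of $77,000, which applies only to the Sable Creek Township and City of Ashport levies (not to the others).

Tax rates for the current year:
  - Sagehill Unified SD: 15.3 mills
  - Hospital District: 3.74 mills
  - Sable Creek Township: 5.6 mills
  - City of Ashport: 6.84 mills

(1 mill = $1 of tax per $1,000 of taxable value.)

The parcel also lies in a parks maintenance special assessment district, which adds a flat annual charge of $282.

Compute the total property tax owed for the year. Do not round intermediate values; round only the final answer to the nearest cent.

$10,933.44

Assessed value = $2,364,000 × 0.156 = $368,784
Sagehill Unified SD: $368,784 × 0.0153 = $5,642.3952
Hospital District: $368,784 × 0.00374 = $1,379.25216
Sable Creek Township: ($368,784 − $77,000) × 0.0056 = $291,784 × 0.0056 = $1,633.9904
City of Ashport: ($368,784 − $77,000) × 0.00684 = $291,784 × 0.00684 = $1,995.80256
Levies subtotal = $10,651.44032
Total = $10,651.44032 + $282 = $10,933.44032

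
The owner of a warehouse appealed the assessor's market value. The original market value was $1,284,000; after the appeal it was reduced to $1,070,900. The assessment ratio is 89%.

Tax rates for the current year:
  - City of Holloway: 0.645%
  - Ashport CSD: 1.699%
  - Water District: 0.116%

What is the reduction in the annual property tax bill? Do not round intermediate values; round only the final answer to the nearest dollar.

$4,666

Old assessed value = $1,284,000 × 0.89 = $1,142,760
New assessed value = $1,070,900 × 0.89 = $953,101
Combined rate = 0.00645 + 0.01699 + 0.00116 = 0.0246
Old tax = $1,142,760 × 0.0246 = $28,111.896
New tax = $953,101 × 0.0246 = $23,446.2846
Reduction = $28,111.896 − $23,446.2846 = $4,665.6114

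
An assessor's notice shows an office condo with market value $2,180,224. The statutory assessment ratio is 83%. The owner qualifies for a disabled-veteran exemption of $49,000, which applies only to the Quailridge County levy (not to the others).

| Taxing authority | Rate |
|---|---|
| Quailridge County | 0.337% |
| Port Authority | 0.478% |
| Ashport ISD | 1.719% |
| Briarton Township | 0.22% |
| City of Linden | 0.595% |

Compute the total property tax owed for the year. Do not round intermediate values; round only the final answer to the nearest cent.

$60,437.90

Assessed value = $2,180,224 × 0.83 = $1,809,585.92
Quailridge County: ($1,809,585.92 − $49,000) × 0.00337 = $1,760,585.92 × 0.00337 = $5,933.1745504
Port Authority: $1,809,585.92 × 0.00478 = $8,649.8206976
Ashport ISD: $1,809,585.92 × 0.01719 = $31,106.7819648
Briarton Township: $1,809,585.92 × 0.0022 = $3,981.089024
City of Linden: $1,809,585.92 × 0.00595 = $10,767.036224
Total = $60,437.9024608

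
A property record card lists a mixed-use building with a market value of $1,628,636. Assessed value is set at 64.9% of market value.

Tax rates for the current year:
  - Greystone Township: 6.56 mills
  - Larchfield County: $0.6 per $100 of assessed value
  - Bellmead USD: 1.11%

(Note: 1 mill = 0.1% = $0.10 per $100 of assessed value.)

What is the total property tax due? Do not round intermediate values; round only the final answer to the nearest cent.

$25,008.26

Assessed value = $1,628,636 × 0.649 = $1,056,984.764
Greystone Township: $1,056,984.764 × 0.00656 = $6,933.82005184
Larchfield County: $1,056,984.764 × 0.006 = $6,341.908584
Bellmead USD: $1,056,984.764 × 0.0111 = $11,732.5308804
Total = $25,008.25951624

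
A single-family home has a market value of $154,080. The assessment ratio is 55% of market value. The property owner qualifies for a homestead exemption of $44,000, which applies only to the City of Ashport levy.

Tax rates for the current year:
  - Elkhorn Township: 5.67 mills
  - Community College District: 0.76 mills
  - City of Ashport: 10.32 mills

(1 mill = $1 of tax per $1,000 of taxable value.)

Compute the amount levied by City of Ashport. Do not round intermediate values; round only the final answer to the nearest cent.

Assessed value = $154,080 × 0.55 = $84,744
City of Ashport taxable value = $84,744 − $44,000 = $40,744
City of Ashport levy = $40,744 × 0.01032 = $420.47808

$420.48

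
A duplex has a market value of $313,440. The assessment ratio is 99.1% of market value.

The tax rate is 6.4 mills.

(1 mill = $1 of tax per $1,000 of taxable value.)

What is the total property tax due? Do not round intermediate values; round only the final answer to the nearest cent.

$1,987.96

Assessed value = $313,440 × 0.991 = $310,619.04
Tax = $310,619.04 × 0.0064 = $1,987.961856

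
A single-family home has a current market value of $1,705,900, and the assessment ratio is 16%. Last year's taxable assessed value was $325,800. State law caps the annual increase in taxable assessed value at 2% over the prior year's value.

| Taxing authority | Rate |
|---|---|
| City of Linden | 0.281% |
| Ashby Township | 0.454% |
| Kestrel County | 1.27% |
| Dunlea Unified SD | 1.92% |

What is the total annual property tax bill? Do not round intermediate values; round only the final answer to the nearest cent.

$10,713.05

Uncapped assessed value = $1,705,900 × 0.16 = $272,944
Cap limit = $325,800 × 1.02 = $332,316
Taxable assessed value = min($272,944, $332,316) = $272,944 (cap does not bind)
City of Linden: $272,944 × 0.00281 = $766.97264
Ashby Township: $272,944 × 0.00454 = $1,239.16576
Kestrel County: $272,944 × 0.0127 = $3,466.3888
Dunlea Unified SD: $272,944 × 0.0192 = $5,240.5248
Total = $10,713.052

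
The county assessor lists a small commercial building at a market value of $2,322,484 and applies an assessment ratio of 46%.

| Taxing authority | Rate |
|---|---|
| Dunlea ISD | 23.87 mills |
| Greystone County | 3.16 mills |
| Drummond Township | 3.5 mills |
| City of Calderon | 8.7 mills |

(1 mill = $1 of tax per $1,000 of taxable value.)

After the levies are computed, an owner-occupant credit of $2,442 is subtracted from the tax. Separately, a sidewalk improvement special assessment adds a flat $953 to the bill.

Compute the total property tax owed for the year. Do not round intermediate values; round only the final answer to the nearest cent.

$40,422.08

Assessed value = $2,322,484 × 0.46 = $1,068,342.64
Dunlea ISD: $1,068,342.64 × 0.02387 = $25,501.3388168
Greystone County: $1,068,342.64 × 0.00316 = $3,375.9627424
Drummond Township: $1,068,342.64 × 0.0035 = $3,739.19924
City of Calderon: $1,068,342.64 × 0.0087 = $9,294.580968
Levies subtotal = $41,911.0817672
After credit = $41,911.0817672 − $2,442 = $39,469.0817672
Total = $39,469.0817672 + $953 = $40,422.0817672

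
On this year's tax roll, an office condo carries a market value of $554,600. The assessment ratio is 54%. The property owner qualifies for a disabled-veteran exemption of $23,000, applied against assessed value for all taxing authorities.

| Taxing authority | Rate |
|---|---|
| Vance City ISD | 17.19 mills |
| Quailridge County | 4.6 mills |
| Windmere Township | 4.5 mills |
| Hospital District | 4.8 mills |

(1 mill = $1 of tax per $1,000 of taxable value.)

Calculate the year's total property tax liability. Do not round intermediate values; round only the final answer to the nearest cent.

$8,595.89

Assessed value = $554,600 × 0.54 = $299,484
Taxable value = $299,484 − $23,000 = $276,484
Vance City ISD: $276,484 × 0.01719 = $4,752.75996
Quailridge County: $276,484 × 0.0046 = $1,271.8264
Windmere Township: $276,484 × 0.0045 = $1,244.178
Hospital District: $276,484 × 0.0048 = $1,327.1232
Total = $4,752.75996 + $1,271.8264 + $1,244.178 + $1,327.1232 = $8,595.88756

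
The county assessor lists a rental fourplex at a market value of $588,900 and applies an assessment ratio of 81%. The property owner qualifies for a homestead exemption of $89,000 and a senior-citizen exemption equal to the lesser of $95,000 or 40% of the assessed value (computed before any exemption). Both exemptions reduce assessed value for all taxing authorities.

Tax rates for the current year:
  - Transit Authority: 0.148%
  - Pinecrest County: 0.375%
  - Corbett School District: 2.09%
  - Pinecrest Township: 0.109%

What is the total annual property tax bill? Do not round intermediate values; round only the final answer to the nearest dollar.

Assessed value = $588,900 × 0.81 = $477,009
Senior-citizen exemption = min($95,000, 40% × $477,009) = min($95,000, $190,803.6) = $95,000 (dollar cap binds)
Taxable value = $477,009 − $89,000 − $95,000 = $293,009
Transit Authority: $293,009 × 0.00148 = $433.65332
Pinecrest County: $293,009 × 0.00375 = $1,098.78375
Corbett School District: $293,009 × 0.0209 = $6,123.8881
Pinecrest Township: $293,009 × 0.00109 = $319.37981
Total = $7,975.70498

$7,976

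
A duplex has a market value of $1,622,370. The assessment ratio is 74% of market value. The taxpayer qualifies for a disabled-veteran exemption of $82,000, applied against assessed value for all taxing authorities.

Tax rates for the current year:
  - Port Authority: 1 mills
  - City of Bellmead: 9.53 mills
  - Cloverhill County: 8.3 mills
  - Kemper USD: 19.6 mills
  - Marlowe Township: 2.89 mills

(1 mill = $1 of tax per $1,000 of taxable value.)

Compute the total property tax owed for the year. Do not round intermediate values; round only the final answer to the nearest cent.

Assessed value = $1,622,370 × 0.74 = $1,200,553.8
Taxable value = $1,200,553.8 − $82,000 = $1,118,553.8
Port Authority: $1,118,553.8 × 0.001 = $1,118.5538
City of Bellmead: $1,118,553.8 × 0.00953 = $10,659.817714
Cloverhill County: $1,118,553.8 × 0.0083 = $9,283.99654
Kemper USD: $1,118,553.8 × 0.0196 = $21,923.65448
Marlowe Township: $1,118,553.8 × 0.00289 = $3,232.620482
Total = $1,118.5538 + $10,659.817714 + $9,283.99654 + $21,923.65448 + $3,232.620482 = $46,218.643016

$46,218.64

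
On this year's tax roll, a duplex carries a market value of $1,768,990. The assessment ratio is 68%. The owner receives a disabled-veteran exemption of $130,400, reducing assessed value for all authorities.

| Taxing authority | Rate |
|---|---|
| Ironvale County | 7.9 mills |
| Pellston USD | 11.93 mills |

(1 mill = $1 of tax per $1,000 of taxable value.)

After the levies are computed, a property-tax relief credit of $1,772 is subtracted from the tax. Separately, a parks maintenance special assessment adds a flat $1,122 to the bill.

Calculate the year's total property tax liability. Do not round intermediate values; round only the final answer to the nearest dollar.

$20,618

Assessed value = $1,768,990 × 0.68 = $1,202,913.2
Taxable value = $1,202,913.2 − $130,400 = $1,072,513.2
Ironvale County: $1,072,513.2 × 0.0079 = $8,472.85428
Pellston USD: $1,072,513.2 × 0.01193 = $12,795.082476
Levies subtotal = $21,267.936756
After credit = $21,267.936756 − $1,772 = $19,495.936756
Total = $19,495.936756 + $1,122 = $20,617.936756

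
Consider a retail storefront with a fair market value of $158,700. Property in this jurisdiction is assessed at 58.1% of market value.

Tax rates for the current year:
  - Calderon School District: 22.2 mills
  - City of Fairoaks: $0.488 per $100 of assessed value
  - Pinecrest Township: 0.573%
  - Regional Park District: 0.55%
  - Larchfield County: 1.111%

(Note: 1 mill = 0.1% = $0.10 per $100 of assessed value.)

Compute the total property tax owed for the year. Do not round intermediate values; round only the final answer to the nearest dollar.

$4,557

Assessed value = $158,700 × 0.581 = $92,204.7
Calderon School District: $92,204.7 × 0.0222 = $2,046.94434
City of Fairoaks: $92,204.7 × 0.00488 = $449.958936
Pinecrest Township: $92,204.7 × 0.00573 = $528.332931
Regional Park District: $92,204.7 × 0.0055 = $507.12585
Larchfield County: $92,204.7 × 0.01111 = $1,024.394217
Total = $4,556.756274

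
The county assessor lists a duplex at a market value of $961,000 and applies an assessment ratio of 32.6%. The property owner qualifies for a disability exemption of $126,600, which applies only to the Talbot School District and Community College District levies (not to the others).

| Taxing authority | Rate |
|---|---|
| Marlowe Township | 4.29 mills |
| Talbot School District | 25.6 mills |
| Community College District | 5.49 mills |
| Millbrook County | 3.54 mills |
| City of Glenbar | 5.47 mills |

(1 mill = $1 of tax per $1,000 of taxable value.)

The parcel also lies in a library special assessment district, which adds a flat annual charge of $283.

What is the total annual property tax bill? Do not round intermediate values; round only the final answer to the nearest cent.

$10,253.77

Assessed value = $961,000 × 0.326 = $313,286
Marlowe Township: $313,286 × 0.00429 = $1,343.99694
Talbot School District: ($313,286 − $126,600) × 0.0256 = $186,686 × 0.0256 = $4,779.1616
Community College District: ($313,286 − $126,600) × 0.00549 = $186,686 × 0.00549 = $1,024.90614
Millbrook County: $313,286 × 0.00354 = $1,109.03244
City of Glenbar: $313,286 × 0.00547 = $1,713.67442
Levies subtotal = $9,970.77154
Total = $9,970.77154 + $283 = $10,253.77154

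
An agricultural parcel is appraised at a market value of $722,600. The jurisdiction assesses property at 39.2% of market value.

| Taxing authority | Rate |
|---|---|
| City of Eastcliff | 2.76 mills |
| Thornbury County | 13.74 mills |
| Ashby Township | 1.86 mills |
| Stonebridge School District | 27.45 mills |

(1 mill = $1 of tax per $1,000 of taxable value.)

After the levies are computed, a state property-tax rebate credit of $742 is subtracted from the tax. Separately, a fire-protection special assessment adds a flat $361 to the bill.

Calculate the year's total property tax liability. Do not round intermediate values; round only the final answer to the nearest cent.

$12,595.10

Assessed value = $722,600 × 0.392 = $283,259.2
City of Eastcliff: $283,259.2 × 0.00276 = $781.795392
Thornbury County: $283,259.2 × 0.01374 = $3,891.981408
Ashby Township: $283,259.2 × 0.00186 = $526.862112
Stonebridge School District: $283,259.2 × 0.02745 = $7,775.46504
Levies subtotal = $12,976.103952
After credit = $12,976.103952 − $742 = $12,234.103952
Total = $12,234.103952 + $361 = $12,595.103952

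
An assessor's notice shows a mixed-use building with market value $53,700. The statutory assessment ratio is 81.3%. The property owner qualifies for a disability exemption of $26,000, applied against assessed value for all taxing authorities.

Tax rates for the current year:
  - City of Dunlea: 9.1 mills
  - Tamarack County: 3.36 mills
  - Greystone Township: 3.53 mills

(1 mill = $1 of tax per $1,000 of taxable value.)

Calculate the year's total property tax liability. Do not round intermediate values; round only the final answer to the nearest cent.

Assessed value = $53,700 × 0.813 = $43,658.1
Taxable value = $43,658.1 − $26,000 = $17,658.1
City of Dunlea: $17,658.1 × 0.0091 = $160.68871
Tamarack County: $17,658.1 × 0.00336 = $59.331216
Greystone Township: $17,658.1 × 0.00353 = $62.333093
Total = $160.68871 + $59.331216 + $62.333093 = $282.353019

$282.35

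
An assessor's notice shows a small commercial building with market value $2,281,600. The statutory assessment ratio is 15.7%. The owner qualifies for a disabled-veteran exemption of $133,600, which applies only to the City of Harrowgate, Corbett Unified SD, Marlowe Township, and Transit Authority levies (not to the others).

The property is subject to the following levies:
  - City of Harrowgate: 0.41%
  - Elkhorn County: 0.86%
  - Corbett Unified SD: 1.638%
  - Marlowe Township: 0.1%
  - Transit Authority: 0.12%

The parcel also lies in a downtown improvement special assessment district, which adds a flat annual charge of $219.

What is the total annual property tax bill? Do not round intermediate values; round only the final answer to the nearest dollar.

$8,394

Assessed value = $2,281,600 × 0.157 = $358,211.2
City of Harrowgate: ($358,211.2 − $133,600) × 0.0041 = $224,611.2 × 0.0041 = $920.90592
Elkhorn County: $358,211.2 × 0.0086 = $3,080.61632
Corbett Unified SD: ($358,211.2 − $133,600) × 0.01638 = $224,611.2 × 0.01638 = $3,679.131456
Marlowe Township: ($358,211.2 − $133,600) × 0.001 = $224,611.2 × 0.001 = $224.6112
Transit Authority: ($358,211.2 − $133,600) × 0.0012 = $224,611.2 × 0.0012 = $269.53344
Levies subtotal = $8,174.798336
Total = $8,174.798336 + $219 = $8,393.798336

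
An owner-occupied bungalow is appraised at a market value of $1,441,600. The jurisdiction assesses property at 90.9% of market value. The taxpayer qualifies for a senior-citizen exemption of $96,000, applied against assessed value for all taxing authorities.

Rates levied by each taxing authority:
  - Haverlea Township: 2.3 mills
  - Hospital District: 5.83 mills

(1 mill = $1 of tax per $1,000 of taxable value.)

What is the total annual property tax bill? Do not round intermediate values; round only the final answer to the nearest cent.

$9,873.19

Assessed value = $1,441,600 × 0.909 = $1,310,414.4
Taxable value = $1,310,414.4 − $96,000 = $1,214,414.4
Haverlea Township: $1,214,414.4 × 0.0023 = $2,793.15312
Hospital District: $1,214,414.4 × 0.00583 = $7,080.035952
Total = $2,793.15312 + $7,080.035952 = $9,873.189072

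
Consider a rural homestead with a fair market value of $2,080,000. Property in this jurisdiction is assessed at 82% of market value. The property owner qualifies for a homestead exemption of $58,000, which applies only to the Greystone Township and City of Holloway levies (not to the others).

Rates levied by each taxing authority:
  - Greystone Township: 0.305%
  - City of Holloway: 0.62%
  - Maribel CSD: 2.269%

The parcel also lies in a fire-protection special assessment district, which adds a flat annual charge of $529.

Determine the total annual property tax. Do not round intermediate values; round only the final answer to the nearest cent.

$54,469.36

Assessed value = $2,080,000 × 0.82 = $1,705,600
Greystone Township: ($1,705,600 − $58,000) × 0.00305 = $1,647,600 × 0.00305 = $5,025.18
City of Holloway: ($1,705,600 − $58,000) × 0.0062 = $1,647,600 × 0.0062 = $10,215.12
Maribel CSD: $1,705,600 × 0.02269 = $38,700.064
Levies subtotal = $53,940.364
Total = $53,940.364 + $529 = $54,469.364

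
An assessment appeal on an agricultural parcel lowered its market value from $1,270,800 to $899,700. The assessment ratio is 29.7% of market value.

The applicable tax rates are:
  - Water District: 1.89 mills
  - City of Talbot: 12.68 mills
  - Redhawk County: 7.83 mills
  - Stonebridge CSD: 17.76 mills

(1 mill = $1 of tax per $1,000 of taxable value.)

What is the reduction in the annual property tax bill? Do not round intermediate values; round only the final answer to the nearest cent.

$4,426.30

Old assessed value = $1,270,800 × 0.297 = $377,427.6
New assessed value = $899,700 × 0.297 = $267,210.9
Combined rate = 0.00189 + 0.01268 + 0.00783 + 0.01776 = 0.04016
Old tax = $377,427.6 × 0.04016 = $15,157.492416
New tax = $267,210.9 × 0.04016 = $10,731.189744
Reduction = $15,157.492416 − $10,731.189744 = $4,426.302672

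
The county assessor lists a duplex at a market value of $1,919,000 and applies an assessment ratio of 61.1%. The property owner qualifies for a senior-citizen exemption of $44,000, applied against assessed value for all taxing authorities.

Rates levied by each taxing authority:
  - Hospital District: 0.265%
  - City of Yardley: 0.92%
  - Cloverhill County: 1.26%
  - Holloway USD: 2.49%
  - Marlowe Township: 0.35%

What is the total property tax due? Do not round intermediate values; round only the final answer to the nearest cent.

$59,641.70

Assessed value = $1,919,000 × 0.611 = $1,172,509
Taxable value = $1,172,509 − $44,000 = $1,128,509
Hospital District: $1,128,509 × 0.00265 = $2,990.54885
City of Yardley: $1,128,509 × 0.0092 = $10,382.2828
Cloverhill County: $1,128,509 × 0.0126 = $14,219.2134
Holloway USD: $1,128,509 × 0.0249 = $28,099.8741
Marlowe Township: $1,128,509 × 0.0035 = $3,949.7815
Total = $2,990.54885 + $10,382.2828 + $14,219.2134 + $28,099.8741 + $3,949.7815 = $59,641.70065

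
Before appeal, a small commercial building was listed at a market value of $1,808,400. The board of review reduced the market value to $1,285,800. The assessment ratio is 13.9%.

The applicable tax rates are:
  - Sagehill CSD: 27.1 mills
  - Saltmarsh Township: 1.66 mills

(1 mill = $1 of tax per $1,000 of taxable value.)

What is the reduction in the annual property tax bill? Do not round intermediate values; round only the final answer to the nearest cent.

$2,089.17

Old assessed value = $1,808,400 × 0.139 = $251,367.6
New assessed value = $1,285,800 × 0.139 = $178,726.2
Combined rate = 0.0271 + 0.00166 = 0.02876
Old tax = $251,367.6 × 0.02876 = $7,229.332176
New tax = $178,726.2 × 0.02876 = $5,140.165512
Reduction = $7,229.332176 − $5,140.165512 = $2,089.166664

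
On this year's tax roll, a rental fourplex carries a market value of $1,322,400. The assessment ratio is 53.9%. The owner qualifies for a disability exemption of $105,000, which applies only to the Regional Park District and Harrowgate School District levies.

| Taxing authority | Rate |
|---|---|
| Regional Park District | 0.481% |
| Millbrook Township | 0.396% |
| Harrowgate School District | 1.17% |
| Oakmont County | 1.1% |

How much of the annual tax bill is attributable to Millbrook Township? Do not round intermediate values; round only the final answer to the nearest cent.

$2,822.58

Assessed value = $1,322,400 × 0.539 = $712,773.6
Millbrook Township taxable value = $712,773.6 (exemption does not apply)
Millbrook Township levy = $712,773.6 × 0.00396 = $2,822.583456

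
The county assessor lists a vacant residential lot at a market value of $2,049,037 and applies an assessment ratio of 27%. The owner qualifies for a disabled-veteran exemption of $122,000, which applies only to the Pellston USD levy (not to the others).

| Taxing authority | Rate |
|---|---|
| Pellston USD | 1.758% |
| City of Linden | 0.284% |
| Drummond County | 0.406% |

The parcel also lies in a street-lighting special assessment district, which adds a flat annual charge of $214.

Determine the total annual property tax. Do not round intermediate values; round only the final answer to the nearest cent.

Assessed value = $2,049,037 × 0.27 = $553,239.99
Pellston USD: ($553,239.99 − $122,000) × 0.01758 = $431,239.99 × 0.01758 = $7,581.1990242
City of Linden: $553,239.99 × 0.00284 = $1,571.2015716
Drummond County: $553,239.99 × 0.00406 = $2,246.1543594
Levies subtotal = $11,398.5549552
Total = $11,398.5549552 + $214 = $11,612.5549552

$11,612.55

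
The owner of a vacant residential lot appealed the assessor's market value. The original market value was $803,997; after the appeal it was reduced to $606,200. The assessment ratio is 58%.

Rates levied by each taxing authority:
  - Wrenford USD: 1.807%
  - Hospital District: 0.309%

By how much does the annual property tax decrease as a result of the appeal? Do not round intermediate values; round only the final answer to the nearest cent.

Old assessed value = $803,997 × 0.58 = $466,318.26
New assessed value = $606,200 × 0.58 = $351,596
Combined rate = 0.01807 + 0.00309 = 0.02116
Old tax = $466,318.26 × 0.02116 = $9,867.2943816
New tax = $351,596 × 0.02116 = $7,439.77136
Reduction = $9,867.2943816 − $7,439.77136 = $2,427.5230216

$2,427.52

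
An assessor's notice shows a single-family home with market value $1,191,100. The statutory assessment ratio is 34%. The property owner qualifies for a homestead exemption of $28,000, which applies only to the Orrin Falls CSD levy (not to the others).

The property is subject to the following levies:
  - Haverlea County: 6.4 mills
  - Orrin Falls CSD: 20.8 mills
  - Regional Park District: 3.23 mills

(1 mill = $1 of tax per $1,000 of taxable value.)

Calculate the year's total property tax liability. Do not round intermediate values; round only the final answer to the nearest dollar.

$11,741

Assessed value = $1,191,100 × 0.34 = $404,974
Haverlea County: $404,974 × 0.0064 = $2,591.8336
Orrin Falls CSD: ($404,974 − $28,000) × 0.0208 = $376,974 × 0.0208 = $7,841.0592
Regional Park District: $404,974 × 0.00323 = $1,308.06602
Total = $11,740.95882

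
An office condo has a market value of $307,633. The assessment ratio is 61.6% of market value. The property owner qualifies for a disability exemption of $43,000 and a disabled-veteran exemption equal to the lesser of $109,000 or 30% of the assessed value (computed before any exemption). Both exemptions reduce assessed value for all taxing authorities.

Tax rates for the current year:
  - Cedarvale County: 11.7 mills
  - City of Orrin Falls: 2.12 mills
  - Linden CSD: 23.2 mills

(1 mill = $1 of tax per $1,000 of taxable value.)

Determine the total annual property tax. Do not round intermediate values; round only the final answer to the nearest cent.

$3,318.89

Assessed value = $307,633 × 0.616 = $189,501.928
Disabled-veteran exemption = min($109,000, 30% × $189,501.928) = min($109,000, $56,850.5784) = $56,850.5784 (percentage binds)
Taxable value = $189,501.928 − $43,000 − $56,850.5784 = $89,651.3496
Cedarvale County: $89,651.3496 × 0.0117 = $1,048.92079032
City of Orrin Falls: $89,651.3496 × 0.00212 = $190.060861152
Linden CSD: $89,651.3496 × 0.0232 = $2,079.91131072
Total = $3,318.892962192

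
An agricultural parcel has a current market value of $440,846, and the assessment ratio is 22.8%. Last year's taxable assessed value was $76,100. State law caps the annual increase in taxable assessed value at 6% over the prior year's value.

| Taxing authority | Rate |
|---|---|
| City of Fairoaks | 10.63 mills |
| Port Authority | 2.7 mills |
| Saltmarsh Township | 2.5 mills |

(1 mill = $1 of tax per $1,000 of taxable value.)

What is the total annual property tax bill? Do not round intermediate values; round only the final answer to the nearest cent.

$1,276.94

Uncapped assessed value = $440,846 × 0.228 = $100,512.888
Cap limit = $76,100 × 1.06 = $80,666
Taxable assessed value = min($100,512.888, $80,666) = $80,666 (cap binds)
City of Fairoaks: $80,666 × 0.01063 = $857.47958
Port Authority: $80,666 × 0.0027 = $217.7982
Saltmarsh Township: $80,666 × 0.0025 = $201.665
Total = $1,276.94278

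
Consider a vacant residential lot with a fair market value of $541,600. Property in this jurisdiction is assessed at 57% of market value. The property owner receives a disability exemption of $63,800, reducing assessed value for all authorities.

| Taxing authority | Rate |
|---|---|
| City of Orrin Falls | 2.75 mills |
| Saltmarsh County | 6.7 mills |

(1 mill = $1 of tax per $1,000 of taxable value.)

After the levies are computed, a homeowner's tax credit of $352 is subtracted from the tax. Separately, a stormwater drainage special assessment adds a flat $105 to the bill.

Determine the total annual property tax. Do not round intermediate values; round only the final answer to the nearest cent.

Assessed value = $541,600 × 0.57 = $308,712
Taxable value = $308,712 − $63,800 = $244,912
City of Orrin Falls: $244,912 × 0.00275 = $673.508
Saltmarsh County: $244,912 × 0.0067 = $1,640.9104
Levies subtotal = $2,314.4184
After credit = $2,314.4184 − $352 = $1,962.4184
Total = $1,962.4184 + $105 = $2,067.4184

$2,067.42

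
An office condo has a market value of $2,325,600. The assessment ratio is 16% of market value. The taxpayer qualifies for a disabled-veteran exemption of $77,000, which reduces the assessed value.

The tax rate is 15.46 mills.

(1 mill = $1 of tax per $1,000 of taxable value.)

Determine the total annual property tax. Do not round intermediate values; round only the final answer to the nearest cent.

Assessed value = $2,325,600 × 0.16 = $372,096
Taxable value = $372,096 − $77,000 = $295,096
Tax = $295,096 × 0.01546 = $4,562.18416

$4,562.18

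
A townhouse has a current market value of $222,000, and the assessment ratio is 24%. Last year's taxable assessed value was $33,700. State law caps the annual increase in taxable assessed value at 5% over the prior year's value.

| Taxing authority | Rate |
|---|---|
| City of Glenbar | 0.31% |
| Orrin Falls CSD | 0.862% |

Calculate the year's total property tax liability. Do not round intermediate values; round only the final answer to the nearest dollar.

Uncapped assessed value = $222,000 × 0.24 = $53,280
Cap limit = $33,700 × 1.05 = $35,385
Taxable assessed value = min($53,280, $35,385) = $35,385 (cap binds)
City of Glenbar: $35,385 × 0.0031 = $109.6935
Orrin Falls CSD: $35,385 × 0.00862 = $305.0187
Total = $414.7122

$415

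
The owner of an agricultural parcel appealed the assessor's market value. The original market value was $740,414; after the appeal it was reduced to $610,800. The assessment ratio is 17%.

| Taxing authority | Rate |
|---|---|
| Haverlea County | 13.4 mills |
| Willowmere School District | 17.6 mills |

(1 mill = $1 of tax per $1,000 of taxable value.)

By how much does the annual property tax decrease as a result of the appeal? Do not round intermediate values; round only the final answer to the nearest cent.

$683.07

Old assessed value = $740,414 × 0.17 = $125,870.38
New assessed value = $610,800 × 0.17 = $103,836
Combined rate = 0.0134 + 0.0176 = 0.031
Old tax = $125,870.38 × 0.031 = $3,901.98178
New tax = $103,836 × 0.031 = $3,218.916
Reduction = $3,901.98178 − $3,218.916 = $683.06578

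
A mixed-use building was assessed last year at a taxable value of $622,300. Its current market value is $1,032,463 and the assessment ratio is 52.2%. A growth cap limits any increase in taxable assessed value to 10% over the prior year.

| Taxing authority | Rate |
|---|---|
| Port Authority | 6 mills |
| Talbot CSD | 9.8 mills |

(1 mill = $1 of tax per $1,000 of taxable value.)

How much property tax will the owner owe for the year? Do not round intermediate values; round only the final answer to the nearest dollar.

$8,515

Uncapped assessed value = $1,032,463 × 0.522 = $538,945.686
Cap limit = $622,300 × 1.1 = $684,530
Taxable assessed value = min($538,945.686, $684,530) = $538,945.686 (cap does not bind)
Port Authority: $538,945.686 × 0.006 = $3,233.674116
Talbot CSD: $538,945.686 × 0.0098 = $5,281.6677228
Total = $8,515.3418388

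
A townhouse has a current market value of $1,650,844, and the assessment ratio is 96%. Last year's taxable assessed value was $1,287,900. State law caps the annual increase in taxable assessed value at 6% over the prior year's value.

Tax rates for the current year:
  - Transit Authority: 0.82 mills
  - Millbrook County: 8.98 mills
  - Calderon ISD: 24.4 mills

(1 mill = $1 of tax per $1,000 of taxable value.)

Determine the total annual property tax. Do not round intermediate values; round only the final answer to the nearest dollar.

$46,689

Uncapped assessed value = $1,650,844 × 0.96 = $1,584,810.24
Cap limit = $1,287,900 × 1.06 = $1,365,174
Taxable assessed value = min($1,584,810.24, $1,365,174) = $1,365,174 (cap binds)
Transit Authority: $1,365,174 × 0.00082 = $1,119.44268
Millbrook County: $1,365,174 × 0.00898 = $12,259.26252
Calderon ISD: $1,365,174 × 0.0244 = $33,310.2456
Total = $46,688.9508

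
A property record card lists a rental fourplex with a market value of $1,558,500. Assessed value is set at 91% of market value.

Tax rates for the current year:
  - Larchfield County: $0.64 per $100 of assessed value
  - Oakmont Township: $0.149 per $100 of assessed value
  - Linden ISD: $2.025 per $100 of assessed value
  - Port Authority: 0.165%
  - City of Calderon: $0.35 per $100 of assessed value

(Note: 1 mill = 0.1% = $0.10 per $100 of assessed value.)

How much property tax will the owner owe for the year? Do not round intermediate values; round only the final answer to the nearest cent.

Assessed value = $1,558,500 × 0.91 = $1,418,235
Larchfield County: $1,418,235 × 0.0064 = $9,076.704
Oakmont Township: $1,418,235 × 0.00149 = $2,113.17015
Linden ISD: $1,418,235 × 0.02025 = $28,719.25875
Port Authority: $1,418,235 × 0.00165 = $2,340.08775
City of Calderon: $1,418,235 × 0.0035 = $4,963.8225
Total = $47,213.04315

$47,213.04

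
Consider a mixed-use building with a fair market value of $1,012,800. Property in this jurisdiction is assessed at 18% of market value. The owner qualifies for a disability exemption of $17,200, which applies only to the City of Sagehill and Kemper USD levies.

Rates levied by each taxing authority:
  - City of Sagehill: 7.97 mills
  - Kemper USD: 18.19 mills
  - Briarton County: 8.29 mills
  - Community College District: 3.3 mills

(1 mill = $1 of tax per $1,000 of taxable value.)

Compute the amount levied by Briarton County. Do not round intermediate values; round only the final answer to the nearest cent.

Assessed value = $1,012,800 × 0.18 = $182,304
Briarton County taxable value = $182,304 (exemption does not apply)
Briarton County levy = $182,304 × 0.00829 = $1,511.30016

$1,511.30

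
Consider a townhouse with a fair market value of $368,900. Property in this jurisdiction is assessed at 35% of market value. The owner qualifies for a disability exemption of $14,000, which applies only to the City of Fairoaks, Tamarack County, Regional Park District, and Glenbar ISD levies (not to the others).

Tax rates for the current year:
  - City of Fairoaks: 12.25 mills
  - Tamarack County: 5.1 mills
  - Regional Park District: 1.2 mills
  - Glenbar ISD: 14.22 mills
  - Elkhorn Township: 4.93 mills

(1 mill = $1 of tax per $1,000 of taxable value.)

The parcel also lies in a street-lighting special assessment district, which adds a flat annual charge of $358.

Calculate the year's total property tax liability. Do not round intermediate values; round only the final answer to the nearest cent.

$4,766.86

Assessed value = $368,900 × 0.35 = $129,115
City of Fairoaks: ($129,115 − $14,000) × 0.01225 = $115,115 × 0.01225 = $1,410.15875
Tamarack County: ($129,115 − $14,000) × 0.0051 = $115,115 × 0.0051 = $587.0865
Regional Park District: ($129,115 − $14,000) × 0.0012 = $115,115 × 0.0012 = $138.138
Glenbar ISD: ($129,115 − $14,000) × 0.01422 = $115,115 × 0.01422 = $1,636.9353
Elkhorn Township: $129,115 × 0.00493 = $636.53695
Levies subtotal = $4,408.8555
Total = $4,408.8555 + $358 = $4,766.8555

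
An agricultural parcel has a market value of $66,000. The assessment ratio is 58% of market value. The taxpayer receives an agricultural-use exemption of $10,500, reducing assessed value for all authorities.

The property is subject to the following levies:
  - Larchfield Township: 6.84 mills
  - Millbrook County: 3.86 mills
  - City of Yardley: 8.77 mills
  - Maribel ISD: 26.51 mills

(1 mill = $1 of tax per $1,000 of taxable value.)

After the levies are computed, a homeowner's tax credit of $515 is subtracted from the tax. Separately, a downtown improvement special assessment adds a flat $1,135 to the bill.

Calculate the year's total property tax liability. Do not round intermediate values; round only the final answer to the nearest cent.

Assessed value = $66,000 × 0.58 = $38,280
Taxable value = $38,280 − $10,500 = $27,780
Larchfield Township: $27,780 × 0.00684 = $190.0152
Millbrook County: $27,780 × 0.00386 = $107.2308
City of Yardley: $27,780 × 0.00877 = $243.6306
Maribel ISD: $27,780 × 0.02651 = $736.4478
Levies subtotal = $1,277.3244
After credit = $1,277.3244 − $515 = $762.3244
Total = $762.3244 + $1,135 = $1,897.3244

$1,897.32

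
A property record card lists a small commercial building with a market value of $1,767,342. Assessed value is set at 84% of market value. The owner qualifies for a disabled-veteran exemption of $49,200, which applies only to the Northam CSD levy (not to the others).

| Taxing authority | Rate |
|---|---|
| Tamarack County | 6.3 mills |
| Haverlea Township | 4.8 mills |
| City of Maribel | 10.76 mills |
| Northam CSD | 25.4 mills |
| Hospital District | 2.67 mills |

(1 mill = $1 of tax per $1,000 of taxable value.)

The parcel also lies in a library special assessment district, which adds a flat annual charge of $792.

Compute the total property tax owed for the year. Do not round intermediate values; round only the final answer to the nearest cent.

Assessed value = $1,767,342 × 0.84 = $1,484,567.28
Tamarack County: $1,484,567.28 × 0.0063 = $9,352.773864
Haverlea Township: $1,484,567.28 × 0.0048 = $7,125.922944
City of Maribel: $1,484,567.28 × 0.01076 = $15,973.9439328
Northam CSD: ($1,484,567.28 − $49,200) × 0.0254 = $1,435,367.28 × 0.0254 = $36,458.328912
Hospital District: $1,484,567.28 × 0.00267 = $3,963.7946376
Levies subtotal = $72,874.7642904
Total = $72,874.7642904 + $792 = $73,666.7642904

$73,666.76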